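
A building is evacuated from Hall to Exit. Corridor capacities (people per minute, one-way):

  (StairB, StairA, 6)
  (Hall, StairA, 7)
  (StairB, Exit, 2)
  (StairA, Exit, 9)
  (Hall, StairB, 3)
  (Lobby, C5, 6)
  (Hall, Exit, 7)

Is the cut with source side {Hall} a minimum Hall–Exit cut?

Given cut capacity: 3 + 7 + 7 = 17.
Augment Hall→Exit: bottleneck 7, flow now 7.
Augment Hall→StairB→Exit: bottleneck 2, flow now 9.
Augment Hall→StairA→Exit: bottleneck 7, flow now 16.
Augment Hall→StairB→StairA→Exit: bottleneck 1, flow now 17.
No augmenting path remains; maximum flow = 17.
Cut capacity 17 equals the max flow, so it is a minimum cut.

Yes — it is a minimum cut (capacity 17).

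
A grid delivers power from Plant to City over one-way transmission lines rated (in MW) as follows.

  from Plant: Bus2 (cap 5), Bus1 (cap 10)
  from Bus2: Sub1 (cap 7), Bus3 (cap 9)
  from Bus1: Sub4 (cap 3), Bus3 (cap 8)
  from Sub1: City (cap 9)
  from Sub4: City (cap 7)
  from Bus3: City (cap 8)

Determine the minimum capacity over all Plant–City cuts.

15

Augment Plant→Bus2→Sub1→City: bottleneck 5, flow now 5.
Augment Plant→Bus1→Sub4→City: bottleneck 3, flow now 8.
Augment Plant→Bus1→Bus3→City: bottleneck 7, flow now 15.
No augmenting path remains; maximum flow = 15.
By max-flow min-cut, the minimum cut capacity equals the max flow.
In the residual graph, reachable from Plant: {Plant}.
Min-cut edges: Plant→Bus2 (5), Plant→Bus1 (10); capacity 5 + 10 = 15.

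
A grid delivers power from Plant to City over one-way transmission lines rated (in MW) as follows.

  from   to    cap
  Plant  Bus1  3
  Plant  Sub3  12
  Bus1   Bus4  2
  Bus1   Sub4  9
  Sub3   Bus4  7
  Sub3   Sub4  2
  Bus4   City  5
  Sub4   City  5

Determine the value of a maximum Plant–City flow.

10

Augment Plant→Bus1→Bus4→City: bottleneck 2, flow now 2.
Augment Plant→Bus1→Sub4→City: bottleneck 1, flow now 3.
Augment Plant→Sub3→Bus4→City: bottleneck 3, flow now 6.
Augment Plant→Sub3→Sub4→City: bottleneck 2, flow now 8.
Augment Plant→Sub3→Bus4→Bus1→Sub4→City: bottleneck 2, flow now 10. (uses reverse residual edge)
No augmenting path remains; maximum flow = 10.
In the residual graph, reachable from Plant: {Plant, Sub3, Bus4}.
Min-cut edges: Plant→Bus1 (3), Sub3→Sub4 (2), Bus4→City (5); capacity 3 + 2 + 5 = 10.
This cut is saturated, so no flow can exceed 10.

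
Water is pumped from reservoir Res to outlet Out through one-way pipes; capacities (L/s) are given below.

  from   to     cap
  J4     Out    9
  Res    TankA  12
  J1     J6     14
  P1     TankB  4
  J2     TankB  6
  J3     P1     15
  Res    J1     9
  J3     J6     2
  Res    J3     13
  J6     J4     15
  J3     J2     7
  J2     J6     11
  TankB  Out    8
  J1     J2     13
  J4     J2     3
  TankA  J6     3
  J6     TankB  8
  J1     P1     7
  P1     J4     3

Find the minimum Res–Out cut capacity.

17

Augment Res→J3→P1→J4→Out: bottleneck 3, flow now 3.
Augment Res→J3→P1→TankB→Out: bottleneck 4, flow now 7.
Augment Res→J3→J6→J4→Out: bottleneck 2, flow now 9.
Augment Res→J3→J2→TankB→Out: bottleneck 4, flow now 13.
Augment Res→TankA→J6→J4→Out: bottleneck 3, flow now 16.
Augment Res→J1→J6→J4→Out: bottleneck 1, flow now 17.
No augmenting path remains; maximum flow = 17.
By max-flow min-cut, the minimum cut capacity equals the max flow.
In the residual graph, reachable from Res: {Res, J3, TankA, J1, P1, J6, J2, J4, TankB}.
Min-cut edges: J4→Out (9), TankB→Out (8); capacity 9 + 8 = 17.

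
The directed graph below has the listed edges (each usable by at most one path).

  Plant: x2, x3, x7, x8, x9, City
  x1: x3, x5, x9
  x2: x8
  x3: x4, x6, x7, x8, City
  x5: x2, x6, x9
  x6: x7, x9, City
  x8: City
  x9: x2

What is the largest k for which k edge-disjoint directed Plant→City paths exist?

3

Assign every edge capacity 1; by Menger, the answer equals the max flow.
Path Plant→City (+1); total 1.
Path Plant→x3→City (+1); total 2.
Path Plant→x8→City (+1); total 3.
No residual Plant→City path; max flow = 3.
Certifying cut of size 3: {Plant→City, Plant→x3, x8→City}.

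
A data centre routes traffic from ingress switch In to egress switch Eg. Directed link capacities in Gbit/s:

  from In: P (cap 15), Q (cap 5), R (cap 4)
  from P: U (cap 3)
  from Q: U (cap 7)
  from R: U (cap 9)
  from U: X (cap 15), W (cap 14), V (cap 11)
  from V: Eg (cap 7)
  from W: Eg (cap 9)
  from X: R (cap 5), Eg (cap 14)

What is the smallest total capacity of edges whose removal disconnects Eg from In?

Augment In→P→U→V→Eg: bottleneck 3, flow now 3.
Augment In→Q→U→V→Eg: bottleneck 4, flow now 7.
Augment In→Q→U→W→Eg: bottleneck 1, flow now 8.
Augment In→R→U→W→Eg: bottleneck 4, flow now 12.
No augmenting path remains; maximum flow = 12.
By max-flow min-cut, the minimum cut capacity equals the max flow.
In the residual graph, reachable from In: {In, P}.
Min-cut edges: In→Q (5), In→R (4), P→U (3); capacity 5 + 4 + 3 = 12.

12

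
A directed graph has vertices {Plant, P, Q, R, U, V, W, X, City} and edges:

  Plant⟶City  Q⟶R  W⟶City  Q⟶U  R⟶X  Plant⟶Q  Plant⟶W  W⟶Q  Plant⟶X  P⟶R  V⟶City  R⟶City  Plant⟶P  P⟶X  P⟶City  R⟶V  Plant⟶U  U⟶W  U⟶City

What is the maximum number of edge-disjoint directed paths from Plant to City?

5

Assign every edge capacity 1; by Menger, the answer equals the max flow.
Path Plant→City (+1); total 1.
Path Plant→P→City (+1); total 2.
Path Plant→U→City (+1); total 3.
Path Plant→W→City (+1); total 4.
Path Plant→Q→R→City (+1); total 5.
No residual Plant→City path; max flow = 5.
Certifying cut of size 5: {Plant→City, Plant→P, Plant→Q, Plant→U, Plant→W}.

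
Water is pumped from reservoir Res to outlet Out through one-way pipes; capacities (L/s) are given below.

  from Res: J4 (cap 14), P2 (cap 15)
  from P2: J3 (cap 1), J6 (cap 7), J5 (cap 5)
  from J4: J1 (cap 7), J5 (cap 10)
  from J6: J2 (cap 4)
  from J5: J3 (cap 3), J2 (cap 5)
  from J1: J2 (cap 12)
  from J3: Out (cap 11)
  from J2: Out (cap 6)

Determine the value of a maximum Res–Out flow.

10

Augment Res→P2→J3→Out: bottleneck 1, flow now 1.
Augment Res→P2→J6→J2→Out: bottleneck 4, flow now 5.
Augment Res→P2→J5→J3→Out: bottleneck 3, flow now 8.
Augment Res→P2→J5→J2→Out: bottleneck 2, flow now 10.
No augmenting path remains; maximum flow = 10.
In the residual graph, reachable from Res: {Res, P2, J4, J6, J5, J1, J2}.
Min-cut edges: P2→J3 (1), J5→J3 (3), J2→Out (6); capacity 1 + 3 + 6 = 10.
This cut is saturated, so no flow can exceed 10.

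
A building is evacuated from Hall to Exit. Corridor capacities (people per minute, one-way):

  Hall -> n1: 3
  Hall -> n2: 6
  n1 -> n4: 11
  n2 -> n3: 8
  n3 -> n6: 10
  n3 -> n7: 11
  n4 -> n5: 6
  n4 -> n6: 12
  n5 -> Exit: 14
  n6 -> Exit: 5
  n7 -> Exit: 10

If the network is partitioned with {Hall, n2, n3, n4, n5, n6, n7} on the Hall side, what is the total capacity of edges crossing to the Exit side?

Edges leaving {Hall, n2, n3, n4, n5, n6, n7}: Hall→n1 (3), n5→Exit (14), n6→Exit (5), n7→Exit (10).
Cut capacity = 3 + 14 + 5 + 10 = 32.

32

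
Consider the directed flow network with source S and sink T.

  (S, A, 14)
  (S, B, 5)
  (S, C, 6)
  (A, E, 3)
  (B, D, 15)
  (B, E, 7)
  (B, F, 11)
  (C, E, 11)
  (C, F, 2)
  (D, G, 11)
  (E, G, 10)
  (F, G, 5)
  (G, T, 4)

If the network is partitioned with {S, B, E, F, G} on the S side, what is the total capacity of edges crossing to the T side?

39

Edges leaving {S, B, E, F, G}: S→A (14), S→C (6), B→D (15), G→T (4).
Cut capacity = 14 + 6 + 15 + 4 = 39.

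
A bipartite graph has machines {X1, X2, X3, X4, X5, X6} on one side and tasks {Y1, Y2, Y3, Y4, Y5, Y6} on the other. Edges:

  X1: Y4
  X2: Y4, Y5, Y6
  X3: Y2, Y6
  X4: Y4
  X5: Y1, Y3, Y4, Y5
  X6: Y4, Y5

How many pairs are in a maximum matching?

Unit-capacity flow: source→left, listed edges, right→sink; max matching = max flow.
Augmenting path X1→Y4 (+1); matched 1.
Augmenting path X2→Y5 (+1); matched 2.
Augmenting path X3→Y2 (+1); matched 3.
Augmenting path X5→Y1 (+1); matched 4.
Augmenting path X6→Y5→X2→Y6 (+1); matched 5.
No augmenting path remains; maximum matching = 5.
König certificate: {X2, X3, X5, X6, Y4} is a vertex cover of size 5 (every listed pair touches it), so no matching can be larger.

5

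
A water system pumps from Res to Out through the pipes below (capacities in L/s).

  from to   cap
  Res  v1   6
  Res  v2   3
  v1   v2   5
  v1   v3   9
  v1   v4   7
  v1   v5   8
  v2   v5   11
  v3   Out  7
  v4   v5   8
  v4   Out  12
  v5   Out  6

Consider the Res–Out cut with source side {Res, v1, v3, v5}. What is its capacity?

Edges leaving {Res, v1, v3, v5}: Res→v2 (3), v1→v2 (5), v1→v4 (7), v3→Out (7), v5→Out (6).
Cut capacity = 3 + 5 + 7 + 7 + 6 = 28.

28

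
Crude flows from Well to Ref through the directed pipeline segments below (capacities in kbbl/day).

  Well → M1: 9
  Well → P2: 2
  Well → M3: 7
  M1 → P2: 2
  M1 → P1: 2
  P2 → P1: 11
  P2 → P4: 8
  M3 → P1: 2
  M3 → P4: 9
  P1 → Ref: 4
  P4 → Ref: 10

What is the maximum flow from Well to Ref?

13

Augment Well→M1→P1→Ref: bottleneck 2, flow now 2.
Augment Well→P2→P1→Ref: bottleneck 2, flow now 4.
Augment Well→M3→P4→Ref: bottleneck 7, flow now 11.
Augment Well→M1→P2→P4→Ref: bottleneck 2, flow now 13.
No augmenting path remains; maximum flow = 13.
In the residual graph, reachable from Well: {Well, M1}.
Min-cut edges: Well→P2 (2), Well→M3 (7), M1→P2 (2), M1→P1 (2); capacity 2 + 7 + 2 + 2 = 13.
This cut is saturated, so no flow can exceed 13.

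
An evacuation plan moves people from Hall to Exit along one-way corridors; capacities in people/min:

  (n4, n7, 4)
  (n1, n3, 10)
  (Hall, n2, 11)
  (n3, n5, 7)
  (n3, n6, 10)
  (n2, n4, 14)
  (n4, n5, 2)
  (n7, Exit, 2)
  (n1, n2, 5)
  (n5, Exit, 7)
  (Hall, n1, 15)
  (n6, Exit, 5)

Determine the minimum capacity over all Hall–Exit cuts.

14

Augment Hall→n1→n3→n5→Exit: bottleneck 7, flow now 7.
Augment Hall→n1→n3→n6→Exit: bottleneck 3, flow now 10.
Augment Hall→n2→n4→n7→Exit: bottleneck 2, flow now 12.
Augment Hall→n2→n4→n5→n3→n6→Exit: bottleneck 2, flow now 14. (uses reverse residual edge)
No augmenting path remains; maximum flow = 14.
By max-flow min-cut, the minimum cut capacity equals the max flow.
In the residual graph, reachable from Hall: {Hall, n1, n2, n4, n7}.
Min-cut edges: n1→n3 (10), n4→n5 (2), n7→Exit (2); capacity 10 + 2 + 2 = 14.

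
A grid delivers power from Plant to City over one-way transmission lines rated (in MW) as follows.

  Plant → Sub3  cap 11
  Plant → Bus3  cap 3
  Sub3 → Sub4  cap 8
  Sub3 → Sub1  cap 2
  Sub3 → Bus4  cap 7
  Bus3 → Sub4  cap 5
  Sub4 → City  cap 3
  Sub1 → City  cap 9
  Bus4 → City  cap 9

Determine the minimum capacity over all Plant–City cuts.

12

Augment Plant→Sub3→Sub4→City: bottleneck 3, flow now 3.
Augment Plant→Sub3→Sub1→City: bottleneck 2, flow now 5.
Augment Plant→Sub3→Bus4→City: bottleneck 6, flow now 11.
Augment Plant→Bus3→Sub4→Sub3→Bus4→City: bottleneck 1, flow now 12. (uses reverse residual edge)
No augmenting path remains; maximum flow = 12.
By max-flow min-cut, the minimum cut capacity equals the max flow.
In the residual graph, reachable from Plant: {Plant, Sub3, Bus3, Sub4}.
Min-cut edges: Sub3→Sub1 (2), Sub3→Bus4 (7), Sub4→City (3); capacity 2 + 7 + 3 = 12.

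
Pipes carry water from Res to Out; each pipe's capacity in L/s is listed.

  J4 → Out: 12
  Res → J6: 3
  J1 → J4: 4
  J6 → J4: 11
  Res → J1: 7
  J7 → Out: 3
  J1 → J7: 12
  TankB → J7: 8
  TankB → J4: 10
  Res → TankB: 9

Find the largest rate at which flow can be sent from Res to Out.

15

Augment Res→J1→J7→Out: bottleneck 3, flow now 3.
Augment Res→J1→J4→Out: bottleneck 4, flow now 7.
Augment Res→TankB→J4→Out: bottleneck 8, flow now 15.
No augmenting path remains; maximum flow = 15.
In the residual graph, reachable from Res: {Res, J1, TankB, J6, J7, J4}.
Min-cut edges: J7→Out (3), J4→Out (12); capacity 3 + 12 = 15.
This cut is saturated, so no flow can exceed 15.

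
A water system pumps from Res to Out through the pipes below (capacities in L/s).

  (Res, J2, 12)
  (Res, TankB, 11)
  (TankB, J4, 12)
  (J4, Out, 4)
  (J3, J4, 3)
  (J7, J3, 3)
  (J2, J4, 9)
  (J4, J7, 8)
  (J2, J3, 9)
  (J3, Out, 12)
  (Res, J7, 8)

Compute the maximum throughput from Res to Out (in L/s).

16

Augment Res→TankB→J4→Out: bottleneck 4, flow now 4.
Augment Res→J2→J3→Out: bottleneck 9, flow now 13.
Augment Res→J7→J3→Out: bottleneck 3, flow now 16.
No augmenting path remains; maximum flow = 16.
In the residual graph, reachable from Res: {Res, TankB, J2, J7, J4}.
Min-cut edges: J2→J3 (9), J7→J3 (3), J4→Out (4); capacity 9 + 3 + 4 = 16.
This cut is saturated, so no flow can exceed 16.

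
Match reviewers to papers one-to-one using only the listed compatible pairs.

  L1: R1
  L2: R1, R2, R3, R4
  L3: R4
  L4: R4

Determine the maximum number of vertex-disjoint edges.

3

Unit-capacity flow: source→left, listed edges, right→sink; max matching = max flow.
Augmenting path L1→R1 (+1); matched 1.
Augmenting path L2→R2 (+1); matched 2.
Augmenting path L3→R4 (+1); matched 3.
No augmenting path remains; maximum matching = 3.
König certificate: {L1, L2, R4} is a vertex cover of size 3 (every listed pair touches it), so no matching can be larger.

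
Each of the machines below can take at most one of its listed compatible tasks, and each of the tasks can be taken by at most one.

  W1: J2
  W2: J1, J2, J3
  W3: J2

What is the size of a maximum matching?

2

Unit-capacity flow: source→left, listed edges, right→sink; max matching = max flow.
Augmenting path W1→J2 (+1); matched 1.
Augmenting path W2→J1 (+1); matched 2.
No augmenting path remains; maximum matching = 2.
König certificate: {W2, J2} is a vertex cover of size 2 (every listed pair touches it), so no matching can be larger.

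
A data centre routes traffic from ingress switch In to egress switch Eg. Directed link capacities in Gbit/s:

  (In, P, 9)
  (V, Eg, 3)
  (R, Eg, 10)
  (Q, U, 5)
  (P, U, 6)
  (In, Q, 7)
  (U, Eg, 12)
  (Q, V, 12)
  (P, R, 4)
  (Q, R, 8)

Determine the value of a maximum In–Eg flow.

Augment In→P→R→Eg: bottleneck 4, flow now 4.
Augment In→P→U→Eg: bottleneck 5, flow now 9.
Augment In→Q→R→Eg: bottleneck 6, flow now 15.
Augment In→Q→U→Eg: bottleneck 1, flow now 16.
No augmenting path remains; maximum flow = 16.
In the residual graph, reachable from In: {In}.
Min-cut edges: In→P (9), In→Q (7); capacity 9 + 7 = 16.
This cut is saturated, so no flow can exceed 16.

16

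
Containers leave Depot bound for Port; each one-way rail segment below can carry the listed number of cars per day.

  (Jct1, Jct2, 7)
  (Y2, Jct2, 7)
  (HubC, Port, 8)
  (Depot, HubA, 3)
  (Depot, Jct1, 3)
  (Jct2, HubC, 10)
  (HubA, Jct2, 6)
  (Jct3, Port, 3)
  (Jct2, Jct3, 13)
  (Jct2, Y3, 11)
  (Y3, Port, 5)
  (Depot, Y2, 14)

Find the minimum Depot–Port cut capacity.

13

Augment Depot→Jct1→Jct2→HubC→Port: bottleneck 3, flow now 3.
Augment Depot→Y2→Jct2→HubC→Port: bottleneck 5, flow now 8.
Augment Depot→Y2→Jct2→Jct3→Port: bottleneck 2, flow now 10.
Augment Depot→HubA→Jct2→Jct3→Port: bottleneck 1, flow now 11.
Augment Depot→HubA→Jct2→Y3→Port: bottleneck 2, flow now 13.
No augmenting path remains; maximum flow = 13.
By max-flow min-cut, the minimum cut capacity equals the max flow.
In the residual graph, reachable from Depot: {Depot, Y2}.
Min-cut edges: Depot→Jct1 (3), Depot→HubA (3), Y2→Jct2 (7); capacity 3 + 3 + 7 = 13.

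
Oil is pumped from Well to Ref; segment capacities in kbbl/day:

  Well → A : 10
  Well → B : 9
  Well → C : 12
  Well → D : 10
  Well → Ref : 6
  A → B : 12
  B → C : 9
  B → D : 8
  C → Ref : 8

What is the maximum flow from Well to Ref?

14

Augment Well→Ref: bottleneck 6, flow now 6.
Augment Well→C→Ref: bottleneck 8, flow now 14.
No augmenting path remains; maximum flow = 14.
In the residual graph, reachable from Well: {Well, A, B, C, D}.
Min-cut edges: Well→Ref (6), C→Ref (8); capacity 6 + 8 = 14.
This cut is saturated, so no flow can exceed 14.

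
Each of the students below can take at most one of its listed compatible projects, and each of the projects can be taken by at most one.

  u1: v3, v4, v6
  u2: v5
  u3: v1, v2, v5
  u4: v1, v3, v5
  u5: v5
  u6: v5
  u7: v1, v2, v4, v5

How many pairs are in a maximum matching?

Unit-capacity flow: source→left, listed edges, right→sink; max matching = max flow.
Augmenting path u1→v3 (+1); matched 1.
Augmenting path u2→v5 (+1); matched 2.
Augmenting path u3→v1 (+1); matched 3.
Augmenting path u7→v2 (+1); matched 4.
Augmenting path u4→v3→u1→v4 (+1); matched 5.
No augmenting path remains; maximum matching = 5.
König certificate: {u1, u3, u4, u7, v5} is a vertex cover of size 5 (every listed pair touches it), so no matching can be larger.

5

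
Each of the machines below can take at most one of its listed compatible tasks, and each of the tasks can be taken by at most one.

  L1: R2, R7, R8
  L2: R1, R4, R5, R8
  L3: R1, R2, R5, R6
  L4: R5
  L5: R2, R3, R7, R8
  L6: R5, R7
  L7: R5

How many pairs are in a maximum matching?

6

Unit-capacity flow: source→left, listed edges, right→sink; max matching = max flow.
Augmenting path L1→R2 (+1); matched 1.
Augmenting path L2→R1 (+1); matched 2.
Augmenting path L3→R5 (+1); matched 3.
Augmenting path L5→R3 (+1); matched 4.
Augmenting path L6→R7 (+1); matched 5.
Augmenting path L4→R5→L3→R6 (+1); matched 6.
No augmenting path remains; maximum matching = 6.
König certificate: {L1, L2, L3, L5, L6, R5} is a vertex cover of size 6 (every listed pair touches it), so no matching can be larger.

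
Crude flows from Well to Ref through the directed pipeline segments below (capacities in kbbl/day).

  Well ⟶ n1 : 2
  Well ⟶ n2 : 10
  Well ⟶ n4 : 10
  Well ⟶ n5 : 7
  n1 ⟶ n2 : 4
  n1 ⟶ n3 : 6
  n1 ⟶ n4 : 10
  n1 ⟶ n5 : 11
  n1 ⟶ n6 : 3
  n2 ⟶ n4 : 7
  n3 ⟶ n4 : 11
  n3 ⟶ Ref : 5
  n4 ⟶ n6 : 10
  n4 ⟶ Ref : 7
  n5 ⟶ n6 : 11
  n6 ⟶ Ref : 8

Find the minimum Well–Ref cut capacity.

Augment Well→n4→Ref: bottleneck 7, flow now 7.
Augment Well→n1→n3→Ref: bottleneck 2, flow now 9.
Augment Well→n4→n6→Ref: bottleneck 3, flow now 12.
Augment Well→n5→n6→Ref: bottleneck 5, flow now 17.
No augmenting path remains; maximum flow = 17.
By max-flow min-cut, the minimum cut capacity equals the max flow.
In the residual graph, reachable from Well: {Well, n2, n4, n5, n6}.
Min-cut edges: Well→n1 (2), n4→Ref (7), n6→Ref (8); capacity 2 + 7 + 8 = 17.

17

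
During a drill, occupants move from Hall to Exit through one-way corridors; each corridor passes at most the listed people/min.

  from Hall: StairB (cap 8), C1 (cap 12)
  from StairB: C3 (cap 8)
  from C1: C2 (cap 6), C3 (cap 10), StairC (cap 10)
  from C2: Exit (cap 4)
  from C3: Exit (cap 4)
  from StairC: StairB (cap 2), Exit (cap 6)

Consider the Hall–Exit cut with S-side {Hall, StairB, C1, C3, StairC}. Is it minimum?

Given cut capacity: 6 + 4 + 6 = 16.
Augment Hall→StairB→C3→Exit: bottleneck 4, flow now 4.
Augment Hall→C1→C2→Exit: bottleneck 4, flow now 8.
Augment Hall→C1→StairC→Exit: bottleneck 6, flow now 14.
No augmenting path remains; maximum flow = 14.
In the residual graph, reachable from Hall: {Hall, StairB, C1, C2, C3, StairC}.
Min-cut edges: C2→Exit (4), C3→Exit (4), StairC→Exit (6); capacity 4 + 4 + 6 = 14.
Cut capacity 16 exceeds the max flow 14, so it is not minimum.

No — its capacity is 16, but the minimum cut has capacity 14.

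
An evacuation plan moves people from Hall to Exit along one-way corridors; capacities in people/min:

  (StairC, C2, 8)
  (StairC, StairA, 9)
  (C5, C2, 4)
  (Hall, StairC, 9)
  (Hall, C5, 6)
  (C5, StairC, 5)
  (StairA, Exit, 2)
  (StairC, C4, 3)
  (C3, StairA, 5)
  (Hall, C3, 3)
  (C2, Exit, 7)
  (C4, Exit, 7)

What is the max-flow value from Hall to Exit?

12

Augment Hall→StairC→C2→Exit: bottleneck 7, flow now 7.
Augment Hall→StairC→C4→Exit: bottleneck 2, flow now 9.
Augment Hall→C3→StairA→Exit: bottleneck 2, flow now 11.
Augment Hall→C5→StairC→C4→Exit: bottleneck 1, flow now 12.
No augmenting path remains; maximum flow = 12.
In the residual graph, reachable from Hall: {Hall, StairC, C3, C5, C2, StairA}.
Min-cut edges: StairC→C4 (3), C2→Exit (7), StairA→Exit (2); capacity 3 + 7 + 2 = 12.
This cut is saturated, so no flow can exceed 12.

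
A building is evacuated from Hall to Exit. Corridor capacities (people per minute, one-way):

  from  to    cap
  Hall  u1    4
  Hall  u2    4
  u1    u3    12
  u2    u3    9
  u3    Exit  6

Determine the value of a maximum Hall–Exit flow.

6

Augment Hall→u1→u3→Exit: bottleneck 4, flow now 4.
Augment Hall→u2→u3→Exit: bottleneck 2, flow now 6.
No augmenting path remains; maximum flow = 6.
In the residual graph, reachable from Hall: {Hall, u1, u2, u3}.
Min-cut edges: u3→Exit (6); capacity 6 = 6.
This cut is saturated, so no flow can exceed 6.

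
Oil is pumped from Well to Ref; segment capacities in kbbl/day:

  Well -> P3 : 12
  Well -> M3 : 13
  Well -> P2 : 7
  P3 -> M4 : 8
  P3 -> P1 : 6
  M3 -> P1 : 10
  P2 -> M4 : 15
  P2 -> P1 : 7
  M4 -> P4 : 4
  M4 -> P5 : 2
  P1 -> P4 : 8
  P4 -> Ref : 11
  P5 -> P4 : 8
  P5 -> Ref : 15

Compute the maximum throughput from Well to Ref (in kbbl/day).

Augment Well→P3→M4→P4→Ref: bottleneck 4, flow now 4.
Augment Well→P3→M4→P5→Ref: bottleneck 2, flow now 6.
Augment Well→P3→P1→P4→Ref: bottleneck 6, flow now 12.
Augment Well→M3→P1→P4→Ref: bottleneck 1, flow now 13.
No augmenting path remains; maximum flow = 13.
In the residual graph, reachable from Well: {Well, P3, M3, P2, M4, P1, P4}.
Min-cut edges: M4→P5 (2), P4→Ref (11); capacity 2 + 11 = 13.
This cut is saturated, so no flow can exceed 13.

13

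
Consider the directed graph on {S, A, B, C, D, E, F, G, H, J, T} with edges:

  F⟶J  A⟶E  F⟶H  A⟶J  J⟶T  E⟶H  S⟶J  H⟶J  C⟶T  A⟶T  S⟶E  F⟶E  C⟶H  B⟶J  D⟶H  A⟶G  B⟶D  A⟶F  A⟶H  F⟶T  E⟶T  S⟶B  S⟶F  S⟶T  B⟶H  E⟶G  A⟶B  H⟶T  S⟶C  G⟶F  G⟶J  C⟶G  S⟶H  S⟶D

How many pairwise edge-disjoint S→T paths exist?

Assign every edge capacity 1; by Menger, the answer equals the max flow.
Path S→T (+1); total 1.
Path S→C→T (+1); total 2.
Path S→E→T (+1); total 3.
Path S→F→T (+1); total 4.
Path S→H→T (+1); total 5.
Path S→J→T (+1); total 6.
No residual S→T path; max flow = 6.
Certifying cut of size 6: {H→T, J→T, S→C, S→E, S→F, S→T}.

6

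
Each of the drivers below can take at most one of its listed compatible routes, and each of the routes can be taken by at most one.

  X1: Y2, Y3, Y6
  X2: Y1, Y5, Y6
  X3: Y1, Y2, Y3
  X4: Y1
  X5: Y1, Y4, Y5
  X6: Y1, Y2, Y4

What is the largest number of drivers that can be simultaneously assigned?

6

Unit-capacity flow: source→left, listed edges, right→sink; max matching = max flow.
Augmenting path X1→Y2 (+1); matched 1.
Augmenting path X2→Y1 (+1); matched 2.
Augmenting path X3→Y3 (+1); matched 3.
Augmenting path X5→Y4 (+1); matched 4.
Augmenting path X4→Y1→X2→Y5 (+1); matched 5.
Augmenting path X6→Y2→X1→Y6 (+1); matched 6.
No augmenting path remains; maximum matching = 6.
König certificate: {X1, X2, X3, X4, X5, X6} is a vertex cover of size 6 (every listed pair touches it), so no matching can be larger.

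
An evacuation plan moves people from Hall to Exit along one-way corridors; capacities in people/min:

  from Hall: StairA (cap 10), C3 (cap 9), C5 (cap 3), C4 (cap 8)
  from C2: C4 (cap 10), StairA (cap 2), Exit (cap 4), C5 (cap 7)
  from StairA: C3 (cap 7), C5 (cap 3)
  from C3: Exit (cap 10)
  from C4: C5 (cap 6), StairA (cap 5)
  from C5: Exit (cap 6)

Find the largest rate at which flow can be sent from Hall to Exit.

Augment Hall→C3→Exit: bottleneck 9, flow now 9.
Augment Hall→C5→Exit: bottleneck 3, flow now 12.
Augment Hall→StairA→C3→Exit: bottleneck 1, flow now 13.
Augment Hall→StairA→C5→Exit: bottleneck 3, flow now 16.
No augmenting path remains; maximum flow = 16.
In the residual graph, reachable from Hall: {Hall, StairA, C3, C4, C5}.
Min-cut edges: C3→Exit (10), C5→Exit (6); capacity 10 + 6 = 16.
This cut is saturated, so no flow can exceed 16.

16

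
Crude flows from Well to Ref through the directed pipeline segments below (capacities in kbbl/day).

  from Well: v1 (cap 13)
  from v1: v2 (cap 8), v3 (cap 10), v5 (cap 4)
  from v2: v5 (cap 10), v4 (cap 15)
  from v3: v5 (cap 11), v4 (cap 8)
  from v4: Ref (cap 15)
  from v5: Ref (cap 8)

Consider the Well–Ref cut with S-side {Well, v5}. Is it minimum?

Given cut capacity: 13 + 8 = 21.
Augment Well→v1→v5→Ref: bottleneck 4, flow now 4.
Augment Well→v1→v2→v4→Ref: bottleneck 8, flow now 12.
Augment Well→v1→v3→v4→Ref: bottleneck 1, flow now 13.
No augmenting path remains; maximum flow = 13.
In the residual graph, reachable from Well: {Well}.
Min-cut edges: Well→v1 (13); capacity 13 = 13.
Cut capacity 21 exceeds the max flow 13, so it is not minimum.

No — its capacity is 21, but the minimum cut has capacity 13.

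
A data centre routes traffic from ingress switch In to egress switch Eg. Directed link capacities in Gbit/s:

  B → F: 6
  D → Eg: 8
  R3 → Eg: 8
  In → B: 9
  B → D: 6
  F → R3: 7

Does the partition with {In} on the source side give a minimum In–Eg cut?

Given cut capacity: 9 = 9.
Augment In→B→D→Eg: bottleneck 6, flow now 6.
Augment In→B→F→R3→Eg: bottleneck 3, flow now 9.
No augmenting path remains; maximum flow = 9.
Cut capacity 9 equals the max flow, so it is a minimum cut.

Yes — it is a minimum cut (capacity 9).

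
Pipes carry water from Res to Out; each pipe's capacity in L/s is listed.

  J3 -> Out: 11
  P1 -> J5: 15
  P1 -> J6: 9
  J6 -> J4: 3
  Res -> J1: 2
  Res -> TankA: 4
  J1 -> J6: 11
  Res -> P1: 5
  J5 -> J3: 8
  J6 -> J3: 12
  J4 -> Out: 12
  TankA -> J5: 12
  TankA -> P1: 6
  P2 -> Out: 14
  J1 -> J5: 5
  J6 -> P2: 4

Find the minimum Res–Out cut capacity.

Augment Res→P1→J5→J3→Out: bottleneck 5, flow now 5.
Augment Res→TankA→J5→J3→Out: bottleneck 3, flow now 8.
Augment Res→J1→J6→P2→Out: bottleneck 2, flow now 10.
Augment Res→TankA→P1→J6→P2→Out: bottleneck 1, flow now 11.
No augmenting path remains; maximum flow = 11.
By max-flow min-cut, the minimum cut capacity equals the max flow.
In the residual graph, reachable from Res: {Res}.
Min-cut edges: Res→P1 (5), Res→TankA (4), Res→J1 (2); capacity 5 + 4 + 2 = 11.

11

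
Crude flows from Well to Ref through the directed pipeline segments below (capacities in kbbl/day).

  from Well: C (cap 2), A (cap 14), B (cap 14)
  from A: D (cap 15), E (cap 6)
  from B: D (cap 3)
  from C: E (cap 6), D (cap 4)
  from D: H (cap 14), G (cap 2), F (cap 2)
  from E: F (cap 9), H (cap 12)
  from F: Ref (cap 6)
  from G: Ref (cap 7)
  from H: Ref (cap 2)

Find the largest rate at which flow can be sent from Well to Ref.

Augment Well→A→D→F→Ref: bottleneck 2, flow now 2.
Augment Well→A→D→G→Ref: bottleneck 2, flow now 4.
Augment Well→A→D→H→Ref: bottleneck 2, flow now 6.
Augment Well→A→E→F→Ref: bottleneck 4, flow now 10.
No augmenting path remains; maximum flow = 10.
In the residual graph, reachable from Well: {Well, A, B, C, D, E, F, H}.
Min-cut edges: D→G (2), F→Ref (6), H→Ref (2); capacity 2 + 6 + 2 = 10.
This cut is saturated, so no flow can exceed 10.

10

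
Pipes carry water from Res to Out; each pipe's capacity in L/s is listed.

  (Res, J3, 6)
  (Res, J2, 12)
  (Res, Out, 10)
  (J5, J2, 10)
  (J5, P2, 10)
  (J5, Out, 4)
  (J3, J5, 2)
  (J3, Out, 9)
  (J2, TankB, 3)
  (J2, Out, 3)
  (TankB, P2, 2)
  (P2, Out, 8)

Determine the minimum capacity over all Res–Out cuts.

Augment Res→Out: bottleneck 10, flow now 10.
Augment Res→J3→Out: bottleneck 6, flow now 16.
Augment Res→J2→Out: bottleneck 3, flow now 19.
Augment Res→J2→TankB→P2→Out: bottleneck 2, flow now 21.
No augmenting path remains; maximum flow = 21.
By max-flow min-cut, the minimum cut capacity equals the max flow.
In the residual graph, reachable from Res: {Res, J2, TankB}.
Min-cut edges: Res→J3 (6), Res→Out (10), J2→Out (3), TankB→P2 (2); capacity 6 + 10 + 3 + 2 = 21.

21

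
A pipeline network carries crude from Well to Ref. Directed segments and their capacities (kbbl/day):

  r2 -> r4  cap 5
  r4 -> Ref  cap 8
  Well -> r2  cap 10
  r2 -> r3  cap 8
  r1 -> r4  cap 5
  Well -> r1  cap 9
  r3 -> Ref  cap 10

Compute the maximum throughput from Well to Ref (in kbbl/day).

15

Augment Well→r1→r4→Ref: bottleneck 5, flow now 5.
Augment Well→r2→r3→Ref: bottleneck 8, flow now 13.
Augment Well→r2→r4→Ref: bottleneck 2, flow now 15.
No augmenting path remains; maximum flow = 15.
In the residual graph, reachable from Well: {Well, r1}.
Min-cut edges: Well→r2 (10), r1→r4 (5); capacity 10 + 5 = 15.
This cut is saturated, so no flow can exceed 15.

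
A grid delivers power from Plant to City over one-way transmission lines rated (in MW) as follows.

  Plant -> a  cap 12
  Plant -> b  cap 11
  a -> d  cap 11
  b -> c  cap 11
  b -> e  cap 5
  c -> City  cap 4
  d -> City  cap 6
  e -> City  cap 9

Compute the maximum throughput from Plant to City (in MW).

15

Augment Plant→a→d→City: bottleneck 6, flow now 6.
Augment Plant→b→c→City: bottleneck 4, flow now 10.
Augment Plant→b→e→City: bottleneck 5, flow now 15.
No augmenting path remains; maximum flow = 15.
In the residual graph, reachable from Plant: {Plant, a, b, c, d}.
Min-cut edges: b→e (5), c→City (4), d→City (6); capacity 5 + 4 + 6 = 15.
This cut is saturated, so no flow can exceed 15.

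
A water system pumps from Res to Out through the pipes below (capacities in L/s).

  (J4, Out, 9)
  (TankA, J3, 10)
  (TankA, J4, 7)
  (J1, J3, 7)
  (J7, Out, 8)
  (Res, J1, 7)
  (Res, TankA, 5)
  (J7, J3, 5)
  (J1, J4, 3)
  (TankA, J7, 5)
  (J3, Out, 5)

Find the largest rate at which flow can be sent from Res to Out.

12

Augment Res→TankA→J3→Out: bottleneck 5, flow now 5.
Augment Res→J1→J4→Out: bottleneck 3, flow now 8.
Augment Res→J1→J3→TankA→J4→Out: bottleneck 4, flow now 12. (uses reverse residual edge)
No augmenting path remains; maximum flow = 12.
In the residual graph, reachable from Res: {Res}.
Min-cut edges: Res→TankA (5), Res→J1 (7); capacity 5 + 7 = 12.
This cut is saturated, so no flow can exceed 12.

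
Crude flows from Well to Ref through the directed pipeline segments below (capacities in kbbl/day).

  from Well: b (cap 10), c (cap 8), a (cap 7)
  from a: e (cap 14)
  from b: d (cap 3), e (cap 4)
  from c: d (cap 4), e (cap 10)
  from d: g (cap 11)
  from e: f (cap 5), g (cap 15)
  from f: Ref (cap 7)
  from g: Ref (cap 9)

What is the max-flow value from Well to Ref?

14

Augment Well→a→e→f→Ref: bottleneck 5, flow now 5.
Augment Well→a→e→g→Ref: bottleneck 2, flow now 7.
Augment Well→b→d→g→Ref: bottleneck 3, flow now 10.
Augment Well→b→e→g→Ref: bottleneck 4, flow now 14.
No augmenting path remains; maximum flow = 14.
In the residual graph, reachable from Well: {Well, a, b, c, d, e, g}.
Min-cut edges: e→f (5), g→Ref (9); capacity 5 + 9 = 14.
This cut is saturated, so no flow can exceed 14.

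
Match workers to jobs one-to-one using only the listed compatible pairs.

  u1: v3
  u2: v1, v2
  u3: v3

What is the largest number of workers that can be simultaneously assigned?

Unit-capacity flow: source→left, listed edges, right→sink; max matching = max flow.
Augmenting path u1→v3 (+1); matched 1.
Augmenting path u2→v1 (+1); matched 2.
No augmenting path remains; maximum matching = 2.
König certificate: {u2, v3} is a vertex cover of size 2 (every listed pair touches it), so no matching can be larger.

2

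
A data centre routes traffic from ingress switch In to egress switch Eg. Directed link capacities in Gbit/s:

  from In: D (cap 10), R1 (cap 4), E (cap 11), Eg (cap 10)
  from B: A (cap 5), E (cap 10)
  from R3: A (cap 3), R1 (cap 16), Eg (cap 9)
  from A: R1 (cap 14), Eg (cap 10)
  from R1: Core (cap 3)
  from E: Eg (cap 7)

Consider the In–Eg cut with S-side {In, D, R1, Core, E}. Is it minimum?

Yes — it is a minimum cut (capacity 17).

Given cut capacity: 10 + 7 = 17.
Augment In→Eg: bottleneck 10, flow now 10.
Augment In→E→Eg: bottleneck 7, flow now 17.
No augmenting path remains; maximum flow = 17.
Cut capacity 17 equals the max flow, so it is a minimum cut.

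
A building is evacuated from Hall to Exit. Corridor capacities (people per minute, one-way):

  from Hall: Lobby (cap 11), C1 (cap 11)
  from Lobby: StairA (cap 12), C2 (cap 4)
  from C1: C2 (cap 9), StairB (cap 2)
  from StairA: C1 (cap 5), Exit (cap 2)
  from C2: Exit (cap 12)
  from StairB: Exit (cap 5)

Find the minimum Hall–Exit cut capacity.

Augment Hall→Lobby→StairA→Exit: bottleneck 2, flow now 2.
Augment Hall→Lobby→C2→Exit: bottleneck 4, flow now 6.
Augment Hall→C1→C2→Exit: bottleneck 8, flow now 14.
Augment Hall→C1→StairB→Exit: bottleneck 2, flow now 16.
No augmenting path remains; maximum flow = 16.
By max-flow min-cut, the minimum cut capacity equals the max flow.
In the residual graph, reachable from Hall: {Hall, Lobby, C1, StairA, C2}.
Min-cut edges: C1→StairB (2), StairA→Exit (2), C2→Exit (12); capacity 2 + 2 + 12 = 16.

16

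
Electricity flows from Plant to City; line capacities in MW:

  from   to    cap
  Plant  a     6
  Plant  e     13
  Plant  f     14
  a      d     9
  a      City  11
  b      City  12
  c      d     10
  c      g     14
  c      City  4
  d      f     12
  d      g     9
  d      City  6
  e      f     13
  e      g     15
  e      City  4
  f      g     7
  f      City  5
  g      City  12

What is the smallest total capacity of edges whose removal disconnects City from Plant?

27

Augment Plant→a→City: bottleneck 6, flow now 6.
Augment Plant→e→City: bottleneck 4, flow now 10.
Augment Plant→f→City: bottleneck 5, flow now 15.
Augment Plant→e→g→City: bottleneck 9, flow now 24.
Augment Plant→f→g→City: bottleneck 3, flow now 27.
No augmenting path remains; maximum flow = 27.
By max-flow min-cut, the minimum cut capacity equals the max flow.
In the residual graph, reachable from Plant: {Plant, e, f, g}.
Min-cut edges: Plant→a (6), e→City (4), f→City (5), g→City (12); capacity 6 + 4 + 5 + 12 = 27.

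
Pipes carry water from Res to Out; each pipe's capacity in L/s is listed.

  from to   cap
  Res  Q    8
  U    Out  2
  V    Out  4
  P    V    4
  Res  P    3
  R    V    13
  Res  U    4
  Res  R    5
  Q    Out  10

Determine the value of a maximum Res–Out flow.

14

Augment Res→Q→Out: bottleneck 8, flow now 8.
Augment Res→U→Out: bottleneck 2, flow now 10.
Augment Res→P→V→Out: bottleneck 3, flow now 13.
Augment Res→R→V→Out: bottleneck 1, flow now 14.
No augmenting path remains; maximum flow = 14.
In the residual graph, reachable from Res: {Res, P, R, U, V}.
Min-cut edges: Res→Q (8), U→Out (2), V→Out (4); capacity 8 + 2 + 4 = 14.
This cut is saturated, so no flow can exceed 14.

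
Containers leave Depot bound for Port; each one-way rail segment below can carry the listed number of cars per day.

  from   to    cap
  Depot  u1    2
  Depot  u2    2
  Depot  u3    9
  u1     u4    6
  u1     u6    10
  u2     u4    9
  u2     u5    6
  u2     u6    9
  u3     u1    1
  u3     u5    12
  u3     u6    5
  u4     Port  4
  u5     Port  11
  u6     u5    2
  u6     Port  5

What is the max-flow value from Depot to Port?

Augment Depot→u1→u4→Port: bottleneck 2, flow now 2.
Augment Depot→u2→u4→Port: bottleneck 2, flow now 4.
Augment Depot→u3→u5→Port: bottleneck 9, flow now 13.
No augmenting path remains; maximum flow = 13.
In the residual graph, reachable from Depot: {Depot}.
Min-cut edges: Depot→u1 (2), Depot→u2 (2), Depot→u3 (9); capacity 2 + 2 + 9 = 13.
This cut is saturated, so no flow can exceed 13.

13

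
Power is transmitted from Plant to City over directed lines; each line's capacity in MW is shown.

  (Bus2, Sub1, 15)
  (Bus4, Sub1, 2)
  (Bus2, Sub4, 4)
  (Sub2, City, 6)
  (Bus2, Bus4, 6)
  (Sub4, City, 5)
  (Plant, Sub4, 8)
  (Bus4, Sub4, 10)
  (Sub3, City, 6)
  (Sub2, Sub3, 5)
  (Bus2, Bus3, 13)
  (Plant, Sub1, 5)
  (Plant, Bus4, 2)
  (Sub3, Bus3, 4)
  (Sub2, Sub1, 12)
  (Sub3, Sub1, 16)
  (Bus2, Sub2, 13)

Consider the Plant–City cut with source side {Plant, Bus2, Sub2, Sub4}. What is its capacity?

69

Edges leaving {Plant, Bus2, Sub2, Sub4}: Plant→Bus4 (2), Plant→Sub1 (5), Bus2→Bus4 (6), Bus2→Bus3 (13), Bus2→Sub1 (15), Sub2→Sub3 (5), Sub2→Sub1 (12), Sub2→City (6), Sub4→City (5).
Cut capacity = 2 + 5 + 6 + 13 + 15 + 5 + 12 + 6 + 5 = 69.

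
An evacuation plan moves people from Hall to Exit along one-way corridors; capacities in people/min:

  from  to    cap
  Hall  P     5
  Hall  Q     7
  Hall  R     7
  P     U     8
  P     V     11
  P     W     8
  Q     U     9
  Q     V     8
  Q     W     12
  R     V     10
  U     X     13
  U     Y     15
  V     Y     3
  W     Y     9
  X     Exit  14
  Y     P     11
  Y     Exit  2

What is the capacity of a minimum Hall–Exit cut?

15

Augment Hall→P→U→X→Exit: bottleneck 5, flow now 5.
Augment Hall→Q→U→X→Exit: bottleneck 7, flow now 12.
Augment Hall→R→V→Y→Exit: bottleneck 2, flow now 14.
Augment Hall→R→V→Y→P→U→X→Exit: bottleneck 1, flow now 15.
No augmenting path remains; maximum flow = 15.
By max-flow min-cut, the minimum cut capacity equals the max flow.
In the residual graph, reachable from Hall: {Hall, R, V}.
Min-cut edges: Hall→P (5), Hall→Q (7), V→Y (3); capacity 5 + 7 + 3 = 15.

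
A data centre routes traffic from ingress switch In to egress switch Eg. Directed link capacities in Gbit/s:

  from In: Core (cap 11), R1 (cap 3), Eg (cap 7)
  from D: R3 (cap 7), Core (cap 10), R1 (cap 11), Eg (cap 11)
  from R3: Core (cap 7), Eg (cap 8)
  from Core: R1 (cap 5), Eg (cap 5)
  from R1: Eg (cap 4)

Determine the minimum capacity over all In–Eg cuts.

16

Augment In→Eg: bottleneck 7, flow now 7.
Augment In→Core→Eg: bottleneck 5, flow now 12.
Augment In→R1→Eg: bottleneck 3, flow now 15.
Augment In→Core→R1→Eg: bottleneck 1, flow now 16.
No augmenting path remains; maximum flow = 16.
By max-flow min-cut, the minimum cut capacity equals the max flow.
In the residual graph, reachable from In: {In, Core, R1}.
Min-cut edges: In→Eg (7), Core→Eg (5), R1→Eg (4); capacity 7 + 5 + 4 = 16.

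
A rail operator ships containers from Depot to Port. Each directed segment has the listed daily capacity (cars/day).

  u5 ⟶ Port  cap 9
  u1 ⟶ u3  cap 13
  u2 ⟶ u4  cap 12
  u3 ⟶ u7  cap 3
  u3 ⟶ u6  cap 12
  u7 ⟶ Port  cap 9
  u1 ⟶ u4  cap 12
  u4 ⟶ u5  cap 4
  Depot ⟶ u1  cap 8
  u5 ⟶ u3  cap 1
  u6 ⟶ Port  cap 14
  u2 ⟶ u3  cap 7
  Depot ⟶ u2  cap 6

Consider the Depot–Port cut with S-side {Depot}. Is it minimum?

Yes — it is a minimum cut (capacity 14).

Given cut capacity: 8 + 6 = 14.
Augment Depot→u1→u3→u6→Port: bottleneck 8, flow now 8.
Augment Depot→u2→u3→u6→Port: bottleneck 4, flow now 12.
Augment Depot→u2→u3→u7→Port: bottleneck 2, flow now 14.
No augmenting path remains; maximum flow = 14.
Cut capacity 14 equals the max flow, so it is a minimum cut.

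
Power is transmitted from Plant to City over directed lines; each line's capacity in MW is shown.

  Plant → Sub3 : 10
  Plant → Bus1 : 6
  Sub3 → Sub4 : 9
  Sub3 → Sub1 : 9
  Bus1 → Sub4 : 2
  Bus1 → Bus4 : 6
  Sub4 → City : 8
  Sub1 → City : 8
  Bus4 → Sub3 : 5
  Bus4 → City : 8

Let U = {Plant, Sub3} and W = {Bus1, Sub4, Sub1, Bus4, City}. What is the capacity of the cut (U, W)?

24

Edges leaving {Plant, Sub3}: Plant→Bus1 (6), Sub3→Sub4 (9), Sub3→Sub1 (9).
Cut capacity = 6 + 9 + 9 = 24.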